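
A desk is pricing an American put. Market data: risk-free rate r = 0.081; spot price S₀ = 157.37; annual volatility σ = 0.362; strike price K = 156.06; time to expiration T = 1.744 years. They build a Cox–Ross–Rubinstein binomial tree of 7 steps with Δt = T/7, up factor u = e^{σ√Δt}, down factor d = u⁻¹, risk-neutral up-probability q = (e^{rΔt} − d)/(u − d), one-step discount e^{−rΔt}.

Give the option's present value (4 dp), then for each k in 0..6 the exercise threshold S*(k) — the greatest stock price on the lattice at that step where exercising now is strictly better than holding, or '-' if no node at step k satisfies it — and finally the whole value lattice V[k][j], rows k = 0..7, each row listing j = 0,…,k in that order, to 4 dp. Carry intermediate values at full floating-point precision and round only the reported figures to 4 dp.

price = 21.1339
boundary = - - 109.6420 91.5176 109.6420 91.5176 109.6420
tree:
21.1339
31.8500 11.7245
46.4180 19.1828 5.0565
64.5424 30.4262 9.1910 1.3024
79.6708 46.4180 16.3400 2.7180 0.0000
92.2983 64.5424 28.1712 5.6723 0.0000 0.0000
102.8385 79.6708 46.4180 11.8376 0.0000 0.0000 0.0000
111.6363 92.2983 64.5424 24.7041 0.0000 0.0000 0.0000 0.0000

Δt=0.24914, u=1.19804, d=0.83469, q=0.51105, disc=e^(-rΔt)=0.98002
k=7 terminal: V=max(K-S,0) → 111.6363 92.2983 64.5424 24.7041 0.0000 0.0000 0.0000 0.0000
k=6: j=0 S=53.2215 intr=102.8385 cont=99.7207 V=102.8385[EX]; j=1 S=76.3892 intr=79.6708 cont=76.5529 V=79.6708[EX]; j=2 S=109.6420 intr=46.4180 cont=43.3002 V=46.4180[EX]; j=3 S=157.3700 intr=0.0000 cont=11.8376 V=11.8376[hold]; j=4 S=225.8743 intr=0.0000 cont=0.0000 V=0.0000[hold]; j=5 S=324.1990 intr=0.0000 cont=0.0000 V=0.0000[hold]; j=6 S=465.3251 intr=0.0000 cont=0.0000 V=0.0000[hold]  S*(6)=109.6420
k=5: j=0 S=63.7617 intr=92.2983 cont=89.1805 V=92.2983[EX]; j=1 S=91.5176 intr=64.5424 cont=61.4246 V=64.5424[EX]; j=2 S=131.3559 intr=24.7041 cont=28.1712 V=28.1712[hold]; j=3 S=188.5360 intr=0.0000 cont=5.6723 V=5.6723[hold]; j=4 S=270.6071 intr=0.0000 cont=0.0000 V=0.0000[hold]; j=5 S=388.4044 intr=0.0000 cont=0.0000 V=0.0000[hold]  S*(5)=91.5176
k=4: j=0 S=76.3892 intr=79.6708 cont=76.5529 V=79.6708[EX]; j=1 S=109.6420 intr=46.4180 cont=45.0366 V=46.4180[EX]; j=2 S=157.3700 intr=0.0000 cont=16.3400 V=16.3400[hold]; j=3 S=225.8743 intr=0.0000 cont=2.7180 V=2.7180[hold]; j=4 S=324.1990 intr=0.0000 cont=0.0000 V=0.0000[hold]  S*(4)=109.6420
k=3: j=0 S=91.5176 intr=64.5424 cont=61.4246 V=64.5424[EX]; j=1 S=131.3559 intr=24.7041 cont=30.4262 V=30.4262[hold]; j=2 S=188.5360 intr=0.0000 cont=9.1910 V=9.1910[hold]; j=3 S=270.6071 intr=0.0000 cont=1.3024 V=1.3024[hold]  S*(3)=91.5176
k=2: j=0 S=109.6420 intr=46.4180 cont=46.1660 V=46.4180[EX]; j=1 S=157.3700 intr=0.0000 cont=19.1828 V=19.1828[hold]; j=2 S=225.8743 intr=0.0000 cont=5.0565 V=5.0565[hold]  S*(2)=109.6420
k=1: j=0 S=131.3559 intr=24.7041 cont=31.8500 V=31.8500[hold]; j=1 S=188.5360 intr=0.0000 cont=11.7245 V=11.7245[hold]  S*(1)=-
k=0: j=0 S=157.3700 intr=0.0000 cont=21.1339 V=21.1339[hold]  S*(0)=-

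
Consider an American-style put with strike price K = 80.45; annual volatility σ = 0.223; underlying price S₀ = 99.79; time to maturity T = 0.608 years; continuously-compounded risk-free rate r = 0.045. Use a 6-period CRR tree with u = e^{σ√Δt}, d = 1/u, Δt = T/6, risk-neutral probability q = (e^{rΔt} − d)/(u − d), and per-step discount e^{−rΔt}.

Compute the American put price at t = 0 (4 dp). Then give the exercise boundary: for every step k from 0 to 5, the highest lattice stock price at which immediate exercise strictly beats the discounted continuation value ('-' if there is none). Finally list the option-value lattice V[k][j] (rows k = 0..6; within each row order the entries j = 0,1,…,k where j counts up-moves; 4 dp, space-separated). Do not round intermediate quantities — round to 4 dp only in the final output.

Δt=0.10133, u=1.07357, d=0.93147, q=0.51443, disc=e^(-rΔt)=0.99545
k=6 terminal: V=max(K-S,0) → 15.2706 5.3276 0.0000 0.0000 0.0000 0.0000 0.0000
k=5: j=0 S=69.9745 intr=10.4755 cont=10.1095 V=10.4755[EX]; j=1 S=80.6490 intr=0.0000 cont=2.5752 V=2.5752[hold]; j=2 S=92.9518 intr=0.0000 cont=0.0000 V=0.0000[hold]; j=3 S=107.1313 intr=0.0000 cont=0.0000 V=0.0000[hold]; j=4 S=123.4739 intr=0.0000 cont=0.0000 V=0.0000[hold]; j=5 S=142.3096 intr=0.0000 cont=0.0000 V=0.0000[hold]  S*(5)=69.9745
k=4: j=0 S=75.1224 intr=5.3276 cont=6.3822 V=6.3822[hold]; j=1 S=86.5821 intr=0.0000 cont=1.2448 V=1.2448[hold]; j=2 S=99.7900 intr=0.0000 cont=0.0000 V=0.0000[hold]; j=3 S=115.0127 intr=0.0000 cont=0.0000 V=0.0000[hold]; j=4 S=132.5576 intr=0.0000 cont=0.0000 V=0.0000[hold]  S*(4)=-
k=3: j=0 S=80.6490 intr=0.0000 cont=3.7224 V=3.7224[hold]; j=1 S=92.9518 intr=0.0000 cont=0.6017 V=0.6017[hold]; j=2 S=107.1313 intr=0.0000 cont=0.0000 V=0.0000[hold]; j=3 S=123.4739 intr=0.0000 cont=0.0000 V=0.0000[hold]  S*(3)=-
k=2: j=0 S=86.5821 intr=0.0000 cont=2.1074 V=2.1074[hold]; j=1 S=99.7900 intr=0.0000 cont=0.2908 V=0.2908[hold]; j=2 S=115.0127 intr=0.0000 cont=0.0000 V=0.0000[hold]  S*(2)=-
k=1: j=0 S=92.9518 intr=0.0000 cont=1.1676 V=1.1676[hold]; j=1 S=107.1313 intr=0.0000 cont=0.1406 V=0.1406[hold]  S*(1)=-
k=0: j=0 S=99.7900 intr=0.0000 cont=0.6363 V=0.6363[hold]  S*(0)=-

price = 0.6363
boundary = - - - - - 69.9745
tree:
0.6363
1.1676 0.1406
2.1074 0.2908 0.0000
3.7224 0.6017 0.0000 0.0000
6.3822 1.2448 0.0000 0.0000 0.0000
10.4755 2.5752 0.0000 0.0000 0.0000 0.0000
15.2706 5.3276 0.0000 0.0000 0.0000 0.0000 0.0000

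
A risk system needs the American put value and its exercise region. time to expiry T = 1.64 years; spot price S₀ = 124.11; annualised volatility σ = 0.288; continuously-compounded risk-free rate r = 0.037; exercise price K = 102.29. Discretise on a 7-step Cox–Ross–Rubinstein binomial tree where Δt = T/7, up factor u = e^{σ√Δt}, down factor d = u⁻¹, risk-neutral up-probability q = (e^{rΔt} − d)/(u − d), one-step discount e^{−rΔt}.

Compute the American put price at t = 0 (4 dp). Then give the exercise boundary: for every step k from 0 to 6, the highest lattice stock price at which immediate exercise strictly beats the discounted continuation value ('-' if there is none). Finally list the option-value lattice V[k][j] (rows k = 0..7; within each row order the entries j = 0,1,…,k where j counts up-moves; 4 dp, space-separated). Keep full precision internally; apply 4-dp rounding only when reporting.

Δt=0.23429, u=1.14958, d=0.86988, q=0.49633, disc=e^(-rΔt)=0.99137
k=7 terminal: V=max(K-S,0) → 55.5144 40.4739 20.5972 0.0000 0.0000 0.0000 0.0000 0.0000
k=6: j=0 S=53.7726 intr=48.5174 cont=47.6346 V=48.5174[EX]; j=1 S=71.0629 intr=31.2271 cont=30.3443 V=31.2271[EX]; j=2 S=93.9128 intr=8.3772 cont=10.2846 V=10.2846[hold]; j=3 S=124.1100 intr=0.0000 cont=0.0000 V=0.0000[hold]; j=4 S=164.0170 intr=0.0000 cont=0.0000 V=0.0000[hold]; j=5 S=216.7559 intr=0.0000 cont=0.0000 V=0.0000[hold]; j=6 S=286.4527 intr=0.0000 cont=0.0000 V=0.0000[hold]  S*(6)=71.0629
k=5: j=0 S=61.8161 intr=40.4739 cont=39.5910 V=40.4739[EX]; j=1 S=81.6928 intr=20.5972 cont=20.6529 V=20.6529[hold]; j=2 S=107.9607 intr=0.0000 cont=5.1353 V=5.1353[hold]; j=3 S=142.6750 intr=0.0000 cont=0.0000 V=0.0000[hold]; j=4 S=188.5514 intr=0.0000 cont=0.0000 V=0.0000[hold]; j=5 S=249.1792 intr=0.0000 cont=0.0000 V=0.0000[hold]  S*(5)=61.8161
k=4: j=0 S=71.0629 intr=31.2271 cont=30.3716 V=31.2271[EX]; j=1 S=93.9128 intr=8.3772 cont=12.8392 V=12.8392[hold]; j=2 S=124.1100 intr=0.0000 cont=2.5642 V=2.5642[hold]; j=3 S=164.0170 intr=0.0000 cont=0.0000 V=0.0000[hold]; j=4 S=216.7559 intr=0.0000 cont=0.0000 V=0.0000[hold]  S*(4)=71.0629
k=3: j=0 S=81.6928 intr=20.5972 cont=21.9099 V=21.9099[hold]; j=1 S=107.9607 intr=0.0000 cont=7.6726 V=7.6726[hold]; j=2 S=142.6750 intr=0.0000 cont=1.2803 V=1.2803[hold]; j=3 S=188.5514 intr=0.0000 cont=0.0000 V=0.0000[hold]  S*(3)=-
k=2: j=0 S=93.9128 intr=8.3772 cont=14.7153 V=14.7153[hold]; j=1 S=124.1100 intr=0.0000 cont=4.4611 V=4.4611[hold]; j=2 S=164.0170 intr=0.0000 cont=0.6393 V=0.6393[hold]  S*(2)=-
k=1: j=0 S=107.9607 intr=0.0000 cont=9.5427 V=9.5427[hold]; j=1 S=142.6750 intr=0.0000 cont=2.5421 V=2.5421[hold]  S*(1)=-
k=0: j=0 S=124.1100 intr=0.0000 cont=6.0157 V=6.0157[hold]  S*(0)=-

price = 6.0157
boundary = - - - - 71.0629 61.8161 71.0629
tree:
6.0157
9.5427 2.5421
14.7153 4.4611 0.6393
21.9099 7.6726 1.2803 0.0000
31.2271 12.8392 2.5642 0.0000 0.0000
40.4739 20.6529 5.1353 0.0000 0.0000 0.0000
48.5174 31.2271 10.2846 0.0000 0.0000 0.0000 0.0000
55.5144 40.4739 20.5972 0.0000 0.0000 0.0000 0.0000 0.0000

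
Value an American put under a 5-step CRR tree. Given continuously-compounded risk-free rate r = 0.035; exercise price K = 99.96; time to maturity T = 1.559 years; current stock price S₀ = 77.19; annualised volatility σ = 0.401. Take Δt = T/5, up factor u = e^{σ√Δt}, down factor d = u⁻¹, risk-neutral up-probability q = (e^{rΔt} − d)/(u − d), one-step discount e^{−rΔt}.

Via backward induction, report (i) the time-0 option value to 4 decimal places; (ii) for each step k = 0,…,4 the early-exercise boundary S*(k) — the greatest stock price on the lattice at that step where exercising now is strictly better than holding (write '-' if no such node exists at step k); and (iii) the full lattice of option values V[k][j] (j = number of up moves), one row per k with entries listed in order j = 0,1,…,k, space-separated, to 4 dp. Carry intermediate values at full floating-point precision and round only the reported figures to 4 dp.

price = 28.2200
boundary = - - 49.3255 61.7044 77.1900
tree:
28.2200
38.6869 17.0091
50.6345 26.0414 7.1626
60.5300 38.2556 12.7976 0.9390
68.4403 50.6345 22.7700 1.7863 0.0000
74.7637 60.5300 38.2556 3.3981 0.0000 0.0000

Δt=0.31180  u=1.25096  d=0.79938  q=0.46855  discount=0.98915
step 5 (expiry): payoffs max(K−S,0) = 74.7637 60.5300 38.2556 3.3981 0.0000 0.0000
step 4: (k=4,j=0): S=31.5197, (K−S)⁺=68.4403, hold=67.3554 ⇒ V=68.4403 exercise | (k=4,j=1): S=49.3255, (K−S)⁺=50.6345, hold=49.5496 ⇒ V=50.6345 exercise | (k=4,j=2): S=77.1900, (K−S)⁺=22.7700, hold=21.6851 ⇒ V=22.7700 exercise | (k=4,j=3): S=120.7955, (K−S)⁺=0.0000, hold=1.7863 ⇒ V=1.7863 continue | (k=4,j=4): S=189.0343, (K−S)⁺=0.0000, hold=0.0000 ⇒ V=0.0000 continue  boundary S*=77.1900
step 3: (k=3,j=0): S=39.4300, (K−S)⁺=60.5300, hold=59.4451 ⇒ V=60.5300 exercise | (k=3,j=1): S=61.7044, (K−S)⁺=38.2556, hold=37.1707 ⇒ V=38.2556 exercise | (k=3,j=2): S=96.5619, (K−S)⁺=3.3981, hold=12.7976 ⇒ V=12.7976 continue | (k=3,j=3): S=151.1109, (K−S)⁺=0.0000, hold=0.9390 ⇒ V=0.9390 continue  boundary S*=61.7044
step 2: (k=2,j=0): S=49.3255, (K−S)⁺=50.6345, hold=49.5496 ⇒ V=50.6345 exercise | (k=2,j=1): S=77.1900, (K−S)⁺=22.7700, hold=26.0414 ⇒ V=26.0414 continue | (k=2,j=2): S=120.7955, (K−S)⁺=0.0000, hold=7.1626 ⇒ V=7.1626 continue  boundary S*=49.3255
step 1: (k=1,j=0): S=61.7044, (K−S)⁺=38.2556, hold=38.6869 ⇒ V=38.6869 continue | (k=1,j=1): S=96.5619, (K−S)⁺=3.3981, hold=17.0091 ⇒ V=17.0091 continue  boundary S*=-
step 0: (k=0,j=0): S=77.1900, (K−S)⁺=22.7700, hold=28.2200 ⇒ V=28.2200 continue  boundary S*=-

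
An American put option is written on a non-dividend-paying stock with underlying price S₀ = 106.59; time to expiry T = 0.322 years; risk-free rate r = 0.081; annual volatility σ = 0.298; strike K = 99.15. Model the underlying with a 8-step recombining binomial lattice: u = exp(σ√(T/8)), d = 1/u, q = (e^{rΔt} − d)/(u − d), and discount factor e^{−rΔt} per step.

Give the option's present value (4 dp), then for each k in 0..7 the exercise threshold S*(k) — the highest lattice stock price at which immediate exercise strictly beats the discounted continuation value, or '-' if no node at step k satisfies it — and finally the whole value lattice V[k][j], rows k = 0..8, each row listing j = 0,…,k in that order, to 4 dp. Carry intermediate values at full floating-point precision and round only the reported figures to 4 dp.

params: Δt=0.04025 u=1.06161 d=0.94197 q=0.51235 e^(-rΔt)=0.99675
t_8 payoffs: 33.0808 24.6891 15.2315 4.5727 0.0000 0.0000 0.0000 0.0000 0.0000
t_7: node(7,0) S=70.1396 payoff=29.0104 vs cont=28.6876 → 29.0104 [stop]  node(7,1) S=79.0484 payoff=20.1016 vs cont=19.7789 → 20.1016 [stop]  node(7,2) S=89.0886 payoff=10.0614 vs cont=9.7386 → 10.0614 [stop]  node(7,3) S=100.4042 payoff=0.0000 vs cont=2.2226 → 2.2226 [wait]  node(7,4) S=113.1569 payoff=0.0000 vs cont=0.0000 → 0.0000 [wait]  node(7,5) S=127.5295 payoff=0.0000 vs cont=0.0000 → 0.0000 [wait]  node(7,6) S=143.7276 payoff=0.0000 vs cont=0.0000 → 0.0000 [wait]  node(7,7) S=161.9830 payoff=0.0000 vs cont=0.0000 → 0.0000 [wait]  ⇒ S*(7)=89.0886
t_6: node(6,0) S=74.4609 payoff=24.6891 vs cont=24.3664 → 24.6891 [stop]  node(6,1) S=83.9185 payoff=15.2315 vs cont=14.9088 → 15.2315 [stop]  node(6,2) S=94.5773 payoff=4.5727 vs cont=6.0255 → 6.0255 [wait]  node(6,3) S=106.5900 payoff=0.0000 vs cont=1.0803 → 1.0803 [wait]  node(6,4) S=120.1285 payoff=0.0000 vs cont=0.0000 → 0.0000 [wait]  node(6,5) S=135.3865 payoff=0.0000 vs cont=0.0000 → 0.0000 [wait]  node(6,6) S=152.5825 payoff=0.0000 vs cont=0.0000 → 0.0000 [wait]  ⇒ S*(6)=83.9185
t_5: node(5,0) S=79.0484 payoff=20.1016 vs cont=19.7789 → 20.1016 [stop]  node(5,1) S=89.0886 payoff=10.0614 vs cont=10.4806 → 10.4806 [wait]  node(5,2) S=100.4042 payoff=0.0000 vs cont=3.4804 → 3.4804 [wait]  node(5,3) S=113.1569 payoff=0.0000 vs cont=0.5251 → 0.5251 [wait]  node(5,4) S=127.5295 payoff=0.0000 vs cont=0.0000 → 0.0000 [wait]  node(5,5) S=143.7276 payoff=0.0000 vs cont=0.0000 → 0.0000 [wait]  ⇒ S*(5)=79.0484
t_4: node(4,0) S=83.9185 payoff=15.2315 vs cont=15.1229 → 15.2315 [stop]  node(4,1) S=94.5773 payoff=4.5727 vs cont=6.8716 → 6.8716 [wait]  node(4,2) S=106.5900 payoff=0.0000 vs cont=1.9599 → 1.9599 [wait]  node(4,3) S=120.1285 payoff=0.0000 vs cont=0.2552 → 0.2552 [wait]  node(4,4) S=135.3865 payoff=0.0000 vs cont=0.0000 → 0.0000 [wait]  ⇒ S*(4)=83.9185
t_3: node(3,0) S=89.0886 payoff=10.0614 vs cont=10.9127 → 10.9127 [wait]  node(3,1) S=100.4042 payoff=0.0000 vs cont=4.3409 → 4.3409 [wait]  node(3,2) S=113.1569 payoff=0.0000 vs cont=1.0830 → 1.0830 [wait]  node(3,3) S=127.5295 payoff=0.0000 vs cont=0.1241 → 0.1241 [wait]  ⇒ S*(3)=-
t_2: node(2,0) S=94.5773 payoff=4.5727 vs cont=7.5210 → 7.5210 [wait]  node(2,1) S=106.5900 payoff=0.0000 vs cont=2.6630 → 2.6630 [wait]  node(2,2) S=120.1285 payoff=0.0000 vs cont=0.5897 → 0.5897 [wait]  ⇒ S*(2)=-
t_1: node(1,0) S=100.4042 payoff=0.0000 vs cont=5.0156 → 5.0156 [wait]  node(1,1) S=113.1569 payoff=0.0000 vs cont=1.5955 → 1.5955 [wait]  ⇒ S*(1)=-
t_0: node(0,0) S=106.5900 payoff=0.0000 vs cont=3.2527 → 3.2527 [wait]  ⇒ S*(0)=-

price = 3.2527
boundary = - - - - 83.9185 79.0484 83.9185 89.0886
tree:
3.2527
5.0156 1.5955
7.5210 2.6630 0.5897
10.9127 4.3409 1.0830 0.1241
15.2315 6.8716 1.9599 0.2552 0.0000
20.1016 10.4806 3.4804 0.5251 0.0000 0.0000
24.6891 15.2315 6.0255 1.0803 0.0000 0.0000 0.0000
29.0104 20.1016 10.0614 2.2226 0.0000 0.0000 0.0000 0.0000
33.0808 24.6891 15.2315 4.5727 0.0000 0.0000 0.0000 0.0000 0.0000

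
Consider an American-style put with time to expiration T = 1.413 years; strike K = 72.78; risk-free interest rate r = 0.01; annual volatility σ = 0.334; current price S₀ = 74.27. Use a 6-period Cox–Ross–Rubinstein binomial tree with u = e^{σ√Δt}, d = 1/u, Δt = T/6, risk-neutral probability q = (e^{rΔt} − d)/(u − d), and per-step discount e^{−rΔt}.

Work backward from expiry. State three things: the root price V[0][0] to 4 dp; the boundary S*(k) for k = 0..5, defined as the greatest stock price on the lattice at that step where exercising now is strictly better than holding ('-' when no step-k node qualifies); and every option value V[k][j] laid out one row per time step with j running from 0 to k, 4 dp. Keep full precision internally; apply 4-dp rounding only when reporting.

price = 10.0937
boundary = - - - 45.6705 38.8368 45.6705
tree:
10.0937
14.5846 5.0153
20.3340 8.0913 1.5271
27.1095 12.6976 2.8708 0.0000
33.9432 19.1455 5.3969 0.0000 0.0000
39.7544 27.1095 10.1458 0.0000 0.0000 0.0000
44.6960 33.9432 19.0733 0.0000 0.0000 0.0000 0.0000

params: Δt=0.23550 u=1.17596 d=0.85037 q=0.46681 e^(-rΔt)=0.99765
t_6 payoffs: 44.6960 33.9432 19.0733 0.0000 0.0000 0.0000 0.0000
t_5: node(5,0) S=33.0256 payoff=39.7544 vs cont=39.5832 → 39.7544 [stop]  node(5,1) S=45.6705 payoff=27.1095 vs cont=26.9383 → 27.1095 [stop]  node(5,2) S=63.1569 payoff=9.6231 vs cont=10.1458 → 10.1458 [wait]  node(5,3) S=87.3385 payoff=0.0000 vs cont=0.0000 → 0.0000 [wait]  node(5,4) S=120.7788 payoff=0.0000 vs cont=0.0000 → 0.0000 [wait]  node(5,5) S=167.0228 payoff=0.0000 vs cont=0.0000 → 0.0000 [wait]  ⇒ S*(5)=45.6705
t_4: node(4,0) S=38.8368 payoff=33.9432 vs cont=33.7720 → 33.9432 [stop]  node(4,1) S=53.7067 payoff=19.0733 vs cont=19.1455 → 19.1455 [wait]  node(4,2) S=74.2700 payoff=0.0000 vs cont=5.3969 → 5.3969 [wait]  node(4,3) S=102.7066 payoff=0.0000 vs cont=0.0000 → 0.0000 [wait]  node(4,4) S=142.0311 payoff=0.0000 vs cont=0.0000 → 0.0000 [wait]  ⇒ S*(4)=38.8368
t_3: node(3,0) S=45.6705 payoff=27.1095 vs cont=26.9719 → 27.1095 [stop]  node(3,1) S=63.1569 payoff=9.6231 vs cont=12.6976 → 12.6976 [wait]  node(3,2) S=87.3385 payoff=0.0000 vs cont=2.8708 → 2.8708 [wait]  node(3,3) S=120.7788 payoff=0.0000 vs cont=0.0000 → 0.0000 [wait]  ⇒ S*(3)=45.6705
t_2: node(2,0) S=53.7067 payoff=19.0733 vs cont=20.3340 → 20.3340 [wait]  node(2,1) S=74.2700 payoff=0.0000 vs cont=8.0913 → 8.0913 [wait]  node(2,2) S=102.7066 payoff=0.0000 vs cont=1.5271 → 1.5271 [wait]  ⇒ S*(2)=-
t_1: node(1,0) S=63.1569 payoff=9.6231 vs cont=14.5846 → 14.5846 [wait]  node(1,1) S=87.3385 payoff=0.0000 vs cont=5.0153 → 5.0153 [wait]  ⇒ S*(1)=-
t_0: node(0,0) S=74.2700 payoff=0.0000 vs cont=10.0937 → 10.0937 [wait]  ⇒ S*(0)=-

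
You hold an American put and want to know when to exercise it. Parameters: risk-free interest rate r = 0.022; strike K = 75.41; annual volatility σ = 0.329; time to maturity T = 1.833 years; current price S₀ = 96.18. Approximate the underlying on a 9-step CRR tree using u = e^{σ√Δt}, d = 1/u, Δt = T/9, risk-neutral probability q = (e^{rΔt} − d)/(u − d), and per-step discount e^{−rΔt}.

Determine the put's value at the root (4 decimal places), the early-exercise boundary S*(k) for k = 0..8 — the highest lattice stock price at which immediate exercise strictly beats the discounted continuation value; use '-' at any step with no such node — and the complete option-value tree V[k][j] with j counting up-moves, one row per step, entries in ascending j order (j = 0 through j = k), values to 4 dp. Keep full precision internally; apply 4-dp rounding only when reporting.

Δt=0.20367  u=1.16006  d=0.86202  q=0.47802  discount=0.99553
step 9 (expiry): payoffs max(K−S,0) = 50.1319 41.3920 29.6302 13.8019 0.0000 0.0000 0.0000 0.0000 0.0000 0.0000
step 8: (k=8,j=0): S=29.3242, (K−S)⁺=46.0858, hold=45.7486 ⇒ V=46.0858 exercise | (k=8,j=1): S=39.4631, (K−S)⁺=35.9469, hold=35.6098 ⇒ V=35.9469 exercise | (k=8,j=2): S=53.1075, (K−S)⁺=22.3025, hold=21.9654 ⇒ V=22.3025 exercise | (k=8,j=3): S=71.4694, (K−S)⁺=3.9406, hold=7.1721 ⇒ V=7.1721 continue | (k=8,j=4): S=96.1800, (K−S)⁺=0.0000, hold=0.0000 ⇒ V=0.0000 continue | (k=8,j=5): S=129.4343, (K−S)⁺=0.0000, hold=0.0000 ⇒ V=0.0000 continue | (k=8,j=6): S=174.1862, (K−S)⁺=0.0000, hold=0.0000 ⇒ V=0.0000 continue | (k=8,j=7): S=234.4112, (K−S)⁺=0.0000, hold=0.0000 ⇒ V=0.0000 continue | (k=8,j=8): S=315.4589, (K−S)⁺=0.0000, hold=0.0000 ⇒ V=0.0000 continue  boundary S*=53.1075
step 7: (k=7,j=0): S=34.0180, (K−S)⁺=41.3920, hold=41.0548 ⇒ V=41.3920 exercise | (k=7,j=1): S=45.7798, (K−S)⁺=29.6302, hold=29.2931 ⇒ V=29.6302 exercise | (k=7,j=2): S=61.6081, (K−S)⁺=13.8019, hold=15.0026 ⇒ V=15.0026 continue | (k=7,j=3): S=82.9092, (K−S)⁺=0.0000, hold=3.7270 ⇒ V=3.7270 continue | (k=7,j=4): S=111.5750, (K−S)⁺=0.0000, hold=0.0000 ⇒ V=0.0000 continue | (k=7,j=5): S=150.1521, (K−S)⁺=0.0000, hold=0.0000 ⇒ V=0.0000 continue | (k=7,j=6): S=202.0673, (K−S)⁺=0.0000, hold=0.0000 ⇒ V=0.0000 continue | (k=7,j=7): S=271.9321, (K−S)⁺=0.0000, hold=0.0000 ⇒ V=0.0000 continue  boundary S*=45.7798
step 6: (k=6,j=0): S=39.4631, (K−S)⁺=35.9469, hold=35.6098 ⇒ V=35.9469 exercise | (k=6,j=1): S=53.1075, (K−S)⁺=22.3025, hold=22.5368 ⇒ V=22.5368 continue | (k=6,j=2): S=71.4694, (K−S)⁺=3.9406, hold=9.5697 ⇒ V=9.5697 continue | (k=6,j=3): S=96.1800, (K−S)⁺=0.0000, hold=1.9367 ⇒ V=1.9367 continue | (k=6,j=4): S=129.4343, (K−S)⁺=0.0000, hold=0.0000 ⇒ V=0.0000 continue | (k=6,j=5): S=174.1862, (K−S)⁺=0.0000, hold=0.0000 ⇒ V=0.0000 continue | (k=6,j=6): S=234.4112, (K−S)⁺=0.0000, hold=0.0000 ⇒ V=0.0000 continue  boundary S*=39.4631
step 5: (k=5,j=0): S=45.7798, (K−S)⁺=29.6302, hold=29.4046 ⇒ V=29.6302 exercise | (k=5,j=1): S=61.6081, (K−S)⁺=13.8019, hold=16.2653 ⇒ V=16.2653 continue | (k=5,j=2): S=82.9092, (K−S)⁺=0.0000, hold=5.8945 ⇒ V=5.8945 continue | (k=5,j=3): S=111.5750, (K−S)⁺=0.0000, hold=1.0064 ⇒ V=1.0064 continue | (k=5,j=4): S=150.1521, (K−S)⁺=0.0000, hold=0.0000 ⇒ V=0.0000 continue | (k=5,j=5): S=202.0673, (K−S)⁺=0.0000, hold=0.0000 ⇒ V=0.0000 continue  boundary S*=45.7798
step 4: (k=4,j=0): S=53.1075, (K−S)⁺=22.3025, hold=23.1377 ⇒ V=23.1377 continue | (k=4,j=1): S=71.4694, (K−S)⁺=3.9406, hold=11.2573 ⇒ V=11.2573 continue | (k=4,j=2): S=96.1800, (K−S)⁺=0.0000, hold=3.5420 ⇒ V=3.5420 continue | (k=4,j=3): S=129.4343, (K−S)⁺=0.0000, hold=0.5230 ⇒ V=0.5230 continue | (k=4,j=4): S=174.1862, (K−S)⁺=0.0000, hold=0.0000 ⇒ V=0.0000 continue  boundary S*=-
step 3: (k=3,j=0): S=61.6081, (K−S)⁺=13.8019, hold=17.3806 ⇒ V=17.3806 continue | (k=3,j=1): S=82.9092, (K−S)⁺=0.0000, hold=7.5355 ⇒ V=7.5355 continue | (k=3,j=2): S=111.5750, (K−S)⁺=0.0000, hold=2.0895 ⇒ V=2.0895 continue | (k=3,j=3): S=150.1521, (K−S)⁺=0.0000, hold=0.2718 ⇒ V=0.2718 continue  boundary S*=-
step 2: (k=2,j=0): S=71.4694, (K−S)⁺=3.9406, hold=12.6178 ⇒ V=12.6178 continue | (k=2,j=1): S=96.1800, (K−S)⁺=0.0000, hold=4.9101 ⇒ V=4.9101 continue | (k=2,j=2): S=129.4343, (K−S)⁺=0.0000, hold=1.2151 ⇒ V=1.2151 continue  boundary S*=-
step 1: (k=1,j=0): S=82.9092, (K−S)⁺=0.0000, hold=8.8935 ⇒ V=8.8935 continue | (k=1,j=1): S=111.5750, (K−S)⁺=0.0000, hold=3.1298 ⇒ V=3.1298 continue  boundary S*=-
step 0: (k=0,j=0): S=96.1800, (K−S)⁺=0.0000, hold=6.1109 ⇒ V=6.1109 continue  boundary S*=-

price = 6.1109
boundary = - - - - - 45.7798 39.4631 45.7798 53.1075
tree:
6.1109
8.8935 3.1298
12.6178 4.9101 1.2151
17.3806 7.5355 2.0895 0.2718
23.1377 11.2573 3.5420 0.5230 0.0000
29.6302 16.2653 5.8945 1.0064 0.0000 0.0000
35.9469 22.5368 9.5697 1.9367 0.0000 0.0000 0.0000
41.3920 29.6302 15.0026 3.7270 0.0000 0.0000 0.0000 0.0000
46.0858 35.9469 22.3025 7.1721 0.0000 0.0000 0.0000 0.0000 0.0000
50.1319 41.3920 29.6302 13.8019 0.0000 0.0000 0.0000 0.0000 0.0000 0.0000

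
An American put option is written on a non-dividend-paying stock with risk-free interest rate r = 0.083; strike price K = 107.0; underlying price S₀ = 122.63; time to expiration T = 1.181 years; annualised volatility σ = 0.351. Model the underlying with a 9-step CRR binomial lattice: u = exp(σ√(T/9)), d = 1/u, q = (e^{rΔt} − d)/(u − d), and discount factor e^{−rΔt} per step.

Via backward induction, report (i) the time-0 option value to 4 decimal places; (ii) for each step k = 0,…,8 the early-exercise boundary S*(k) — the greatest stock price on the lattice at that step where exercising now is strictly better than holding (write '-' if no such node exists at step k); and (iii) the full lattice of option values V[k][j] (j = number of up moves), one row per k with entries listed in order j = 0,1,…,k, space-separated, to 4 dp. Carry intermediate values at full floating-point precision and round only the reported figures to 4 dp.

price = 7.1803
boundary = - - - - 73.7424 83.7408 73.7424 83.7408 95.0949
tree:
7.1803
11.0434 3.6403
16.5084 6.0545 1.4099
23.8768 9.8165 2.5871 0.3146
33.2576 15.4186 4.6703 0.6506 0.0000
42.0622 23.2592 8.2520 1.3456 0.0000 0.0000
49.8156 33.2576 14.1565 2.7831 0.0000 0.0000 0.0000
56.6432 42.0622 23.2592 5.7562 0.0000 0.0000 0.0000 0.0000
62.6557 49.8156 33.2576 11.9051 0.0000 0.0000 0.0000 0.0000 0.0000
67.9503 56.6432 42.0622 23.2592 0.0000 0.0000 0.0000 0.0000 0.0000 0.0000

params: Δt=0.13122 u=1.13559 d=0.88060 q=0.51120 e^(-rΔt)=0.98917
t_9 payoffs: 67.9503 56.6432 42.0622 23.2592 0.0000 0.0000 0.0000 0.0000 0.0000 0.0000
t_8: node(8,0) S=44.3443 payoff=62.6557 vs cont=61.4966 → 62.6557 [stop]  node(8,1) S=57.1844 payoff=49.8156 vs cont=48.6565 → 49.8156 [stop]  node(8,2) S=73.7424 payoff=33.2576 vs cont=32.0985 → 33.2576 [stop]  node(8,3) S=95.0949 payoff=11.9051 vs cont=11.2458 → 11.9051 [stop]  node(8,4) S=122.6300 payoff=0.0000 vs cont=0.0000 → 0.0000 [wait]  node(8,5) S=158.1381 payoff=0.0000 vs cont=0.0000 → 0.0000 [wait]  node(8,6) S=203.9276 payoff=0.0000 vs cont=0.0000 → 0.0000 [wait]  node(8,7) S=262.9758 payoff=0.0000 vs cont=0.0000 → 0.0000 [wait]  node(8,8) S=339.1216 payoff=0.0000 vs cont=0.0000 → 0.0000 [wait]  ⇒ S*(8)=95.0949
t_7: node(7,0) S=50.3568 payoff=56.6432 vs cont=55.4842 → 56.6432 [stop]  node(7,1) S=64.9378 payoff=42.0622 vs cont=40.9031 → 42.0622 [stop]  node(7,2) S=83.7408 payoff=23.2592 vs cont=22.1001 → 23.2592 [stop]  node(7,3) S=107.9883 payoff=0.0000 vs cont=5.7562 → 5.7562 [wait]  node(7,4) S=139.2568 payoff=0.0000 vs cont=0.0000 → 0.0000 [wait]  node(7,5) S=179.5793 payoff=0.0000 vs cont=0.0000 → 0.0000 [wait]  node(7,6) S=231.5773 payoff=0.0000 vs cont=0.0000 → 0.0000 [wait]  node(7,7) S=298.6315 payoff=0.0000 vs cont=0.0000 → 0.0000 [wait]  ⇒ S*(7)=83.7408
t_6: node(6,0) S=57.1844 payoff=49.8156 vs cont=48.6565 → 49.8156 [stop]  node(6,1) S=73.7424 payoff=33.2576 vs cont=32.0985 → 33.2576 [stop]  node(6,2) S=95.0949 payoff=11.9051 vs cont=14.1565 → 14.1565 [wait]  node(6,3) S=122.6300 payoff=0.0000 vs cont=2.7831 → 2.7831 [wait]  node(6,4) S=158.1381 payoff=0.0000 vs cont=0.0000 → 0.0000 [wait]  node(6,5) S=203.9276 payoff=0.0000 vs cont=0.0000 → 0.0000 [wait]  node(6,6) S=262.9758 payoff=0.0000 vs cont=0.0000 → 0.0000 [wait]  ⇒ S*(6)=73.7424
t_5: node(5,0) S=64.9378 payoff=42.0622 vs cont=40.9031 → 42.0622 [stop]  node(5,1) S=83.7408 payoff=23.2592 vs cont=23.2386 → 23.2592 [stop]  node(5,2) S=107.9883 payoff=0.0000 vs cont=8.2520 → 8.2520 [wait]  node(5,3) S=139.2568 payoff=0.0000 vs cont=1.3456 → 1.3456 [wait]  node(5,4) S=179.5793 payoff=0.0000 vs cont=0.0000 → 0.0000 [wait]  node(5,5) S=231.5773 payoff=0.0000 vs cont=0.0000 → 0.0000 [wait]  ⇒ S*(5)=83.7408
t_4: node(4,0) S=73.7424 payoff=33.2576 vs cont=32.0985 → 33.2576 [stop]  node(4,1) S=95.0949 payoff=11.9051 vs cont=15.4186 → 15.4186 [wait]  node(4,2) S=122.6300 payoff=0.0000 vs cont=4.6703 → 4.6703 [wait]  node(4,3) S=158.1381 payoff=0.0000 vs cont=0.6506 → 0.6506 [wait]  node(4,4) S=203.9276 payoff=0.0000 vs cont=0.0000 → 0.0000 [wait]  ⇒ S*(4)=73.7424
t_3: node(3,0) S=83.7408 payoff=23.2592 vs cont=23.8768 → 23.8768 [wait]  node(3,1) S=107.9883 payoff=0.0000 vs cont=9.8165 → 9.8165 [wait]  node(3,2) S=139.2568 payoff=0.0000 vs cont=2.5871 → 2.5871 [wait]  node(3,3) S=179.5793 payoff=0.0000 vs cont=0.3146 → 0.3146 [wait]  ⇒ S*(3)=-
t_2: node(2,0) S=95.0949 payoff=11.9051 vs cont=16.5084 → 16.5084 [wait]  node(2,1) S=122.6300 payoff=0.0000 vs cont=6.0545 → 6.0545 [wait]  node(2,2) S=158.1381 payoff=0.0000 vs cont=1.4099 → 1.4099 [wait]  ⇒ S*(2)=-
t_1: node(1,0) S=107.9883 payoff=0.0000 vs cont=11.0434 → 11.0434 [wait]  node(1,1) S=139.2568 payoff=0.0000 vs cont=3.6403 → 3.6403 [wait]  ⇒ S*(1)=-
t_0: node(0,0) S=122.6300 payoff=0.0000 vs cont=7.1803 → 7.1803 [wait]  ⇒ S*(0)=-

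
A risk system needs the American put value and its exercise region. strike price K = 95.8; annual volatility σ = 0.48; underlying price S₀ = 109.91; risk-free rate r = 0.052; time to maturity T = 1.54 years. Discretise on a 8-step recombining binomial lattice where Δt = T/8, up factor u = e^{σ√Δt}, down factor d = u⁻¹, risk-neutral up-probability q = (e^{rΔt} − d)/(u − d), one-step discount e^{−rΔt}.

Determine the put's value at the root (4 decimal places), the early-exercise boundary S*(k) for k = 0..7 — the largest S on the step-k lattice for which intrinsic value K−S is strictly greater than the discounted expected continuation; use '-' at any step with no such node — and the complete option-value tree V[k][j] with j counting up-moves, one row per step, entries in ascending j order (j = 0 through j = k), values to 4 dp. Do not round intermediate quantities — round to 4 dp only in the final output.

Δt=0.19250  u=1.23442  d=0.81010  q=0.47125  discount=0.99004
step 8 (expiry): payoffs max(K−S,0) = 75.4136 64.7355 48.4643 23.6705 0.0000 0.0000 0.0000 0.0000 0.0000
step 7: (k=7,j=0): S=25.1653, (K−S)⁺=70.6347, hold=69.6805 ⇒ V=70.6347 exercise | (k=7,j=1): S=38.3466, (K−S)⁺=57.4534, hold=56.4992 ⇒ V=57.4534 exercise | (k=7,j=2): S=58.4320, (K−S)⁺=37.3680, hold=36.4138 ⇒ V=37.3680 exercise | (k=7,j=3): S=89.0380, (K−S)⁺=6.7620, hold=12.3910 ⇒ V=12.3910 continue | (k=7,j=4): S=135.6748, (K−S)⁺=0.0000, hold=0.0000 ⇒ V=0.0000 continue | (k=7,j=5): S=206.7394, (K−S)⁺=0.0000, hold=0.0000 ⇒ V=0.0000 continue | (k=7,j=6): S=315.0268, (K−S)⁺=0.0000, hold=0.0000 ⇒ V=0.0000 continue | (k=7,j=7): S=480.0335, (K−S)⁺=0.0000, hold=0.0000 ⇒ V=0.0000 continue  boundary S*=58.4320
step 6: (k=6,j=0): S=31.0645, (K−S)⁺=64.7355, hold=63.7813 ⇒ V=64.7355 exercise | (k=6,j=1): S=47.3357, (K−S)⁺=48.4643, hold=47.5101 ⇒ V=48.4643 exercise | (k=6,j=2): S=72.1295, (K−S)⁺=23.6705, hold=25.3425 ⇒ V=25.3425 continue | (k=6,j=3): S=109.9100, (K−S)⁺=0.0000, hold=6.4865 ⇒ V=6.4865 continue | (k=6,j=4): S=167.4794, (K−S)⁺=0.0000, hold=0.0000 ⇒ V=0.0000 continue | (k=6,j=5): S=255.2028, (K−S)⁺=0.0000, hold=0.0000 ⇒ V=0.0000 continue | (k=6,j=6): S=388.8745, (K−S)⁺=0.0000, hold=0.0000 ⇒ V=0.0000 continue  boundary S*=47.3357
step 5: (k=5,j=0): S=38.3466, (K−S)⁺=57.4534, hold=56.4992 ⇒ V=57.4534 exercise | (k=5,j=1): S=58.4320, (K−S)⁺=37.3680, hold=37.1939 ⇒ V=37.3680 exercise | (k=5,j=2): S=89.0380, (K−S)⁺=6.7620, hold=16.2926 ⇒ V=16.2926 continue | (k=5,j=3): S=135.6748, (K−S)⁺=0.0000, hold=3.3955 ⇒ V=3.3955 continue | (k=5,j=4): S=206.7394, (K−S)⁺=0.0000, hold=0.0000 ⇒ V=0.0000 continue | (k=5,j=5): S=315.0268, (K−S)⁺=0.0000, hold=0.0000 ⇒ V=0.0000 continue  boundary S*=58.4320
step 4: (k=4,j=0): S=47.3357, (K−S)⁺=48.4643, hold=47.5101 ⇒ V=48.4643 exercise | (k=4,j=1): S=72.1295, (K−S)⁺=23.6705, hold=27.1629 ⇒ V=27.1629 continue | (k=4,j=2): S=109.9100, (K−S)⁺=0.0000, hold=10.1131 ⇒ V=10.1131 continue | (k=4,j=3): S=167.4794, (K−S)⁺=0.0000, hold=1.7775 ⇒ V=1.7775 continue | (k=4,j=4): S=255.2028, (K−S)⁺=0.0000, hold=0.0000 ⇒ V=0.0000 continue  boundary S*=47.3357
step 3: (k=3,j=0): S=58.4320, (K−S)⁺=37.3680, hold=38.0432 ⇒ V=38.0432 continue | (k=3,j=1): S=89.0380, (K−S)⁺=6.7620, hold=18.9376 ⇒ V=18.9376 continue | (k=3,j=2): S=135.6748, (K−S)⁺=0.0000, hold=6.1233 ⇒ V=6.1233 continue | (k=3,j=3): S=206.7394, (K−S)⁺=0.0000, hold=0.9305 ⇒ V=0.9305 continue  boundary S*=-
step 2: (k=2,j=0): S=72.1295, (K−S)⁺=23.6705, hold=28.7504 ⇒ V=28.7504 continue | (k=2,j=1): S=109.9100, (K−S)⁺=0.0000, hold=12.7704 ⇒ V=12.7704 continue | (k=2,j=2): S=167.4794, (K−S)⁺=0.0000, hold=3.6396 ⇒ V=3.6396 continue  boundary S*=-
step 1: (k=1,j=0): S=89.0380, (K−S)⁺=6.7620, hold=21.0084 ⇒ V=21.0084 continue | (k=1,j=1): S=135.6748, (K−S)⁺=0.0000, hold=8.3831 ⇒ V=8.3831 continue  boundary S*=-
step 0: (k=0,j=0): S=109.9100, (K−S)⁺=0.0000, hold=14.9087 ⇒ V=14.9087 continue  boundary S*=-

price = 14.9087
boundary = - - - - 47.3357 58.4320 47.3357 58.4320
tree:
14.9087
21.0084 8.3831
28.7504 12.7704 3.6396
38.0432 18.9376 6.1233 0.9305
48.4643 27.1629 10.1131 1.7775 0.0000
57.4534 37.3680 16.2926 3.3955 0.0000 0.0000
64.7355 48.4643 25.3425 6.4865 0.0000 0.0000 0.0000
70.6347 57.4534 37.3680 12.3910 0.0000 0.0000 0.0000 0.0000
75.4136 64.7355 48.4643 23.6705 0.0000 0.0000 0.0000 0.0000 0.0000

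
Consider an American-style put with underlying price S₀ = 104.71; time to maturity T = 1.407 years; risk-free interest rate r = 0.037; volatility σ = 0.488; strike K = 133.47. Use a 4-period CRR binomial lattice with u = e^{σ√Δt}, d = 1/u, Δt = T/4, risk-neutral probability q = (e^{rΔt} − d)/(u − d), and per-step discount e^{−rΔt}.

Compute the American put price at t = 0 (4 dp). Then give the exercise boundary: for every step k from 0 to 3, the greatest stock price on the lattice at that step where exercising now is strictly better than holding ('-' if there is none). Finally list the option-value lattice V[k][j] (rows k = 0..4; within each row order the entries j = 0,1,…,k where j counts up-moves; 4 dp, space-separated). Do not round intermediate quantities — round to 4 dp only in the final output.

Δt=0.35175, u=1.33566, d=0.74869, q=0.45046, disc=e^(-rΔt)=0.98707
k=4 terminal: V=max(K-S,0) → 100.5694 74.7756 28.7600 0.0000 0.0000
k=3: j=0 S=43.9441 intr=89.5259 cont=87.8001 V=89.5259[EX]; j=1 S=78.3957 intr=55.0743 cont=53.3485 V=55.0743[EX]; j=2 S=139.8570 intr=0.0000 cont=15.6003 V=15.6003[hold]; j=3 S=249.5031 intr=0.0000 cont=0.0000 V=0.0000[hold]  S*(3)=78.3957
k=2: j=0 S=58.6944 intr=74.7756 cont=73.0498 V=74.7756[EX]; j=1 S=104.7100 intr=28.7600 cont=36.8106 V=36.8106[hold]; j=2 S=186.8013 intr=0.0000 cont=8.4621 V=8.4621[hold]  S*(2)=58.6944
k=1: j=0 S=78.3957 intr=55.0743 cont=56.9281 V=56.9281[hold]; j=1 S=139.8570 intr=0.0000 cont=23.7298 V=23.7298[hold]  S*(1)=-
k=0: j=0 S=104.7100 intr=28.7600 cont=41.4308 V=41.4308[hold]  S*(0)=-

price = 41.4308
boundary = - - 58.6944 78.3957
tree:
41.4308
56.9281 23.7298
74.7756 36.8106 8.4621
89.5259 55.0743 15.6003 0.0000
100.5694 74.7756 28.7600 0.0000 0.0000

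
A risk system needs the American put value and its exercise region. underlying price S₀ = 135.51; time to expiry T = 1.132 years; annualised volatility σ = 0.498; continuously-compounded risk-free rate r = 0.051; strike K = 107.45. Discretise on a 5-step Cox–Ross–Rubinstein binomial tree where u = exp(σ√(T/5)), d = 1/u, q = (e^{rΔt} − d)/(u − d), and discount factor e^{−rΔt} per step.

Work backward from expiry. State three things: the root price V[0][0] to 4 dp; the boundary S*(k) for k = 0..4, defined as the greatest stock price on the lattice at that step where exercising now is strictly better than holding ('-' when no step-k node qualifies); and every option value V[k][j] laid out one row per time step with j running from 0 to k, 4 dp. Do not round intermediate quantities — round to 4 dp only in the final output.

price = 10.8401
boundary = - - - 66.5649 84.3634
tree:
10.8401
17.4488 3.5167
27.2816 6.5855 0.0781
40.8851 12.3310 0.1478 0.0000
54.9285 23.0866 0.2796 0.0000 0.0000
66.0092 40.8851 0.5291 0.0000 0.0000 0.0000

Δt=0.22640  u=1.26739  d=0.78903  q=0.46531  discount=0.98852
step 5 (expiry): payoffs max(K−S,0) = 66.0092 40.8851 0.5291 0.0000 0.0000 0.0000
step 4: (k=4,j=0): S=52.5215, (K−S)⁺=54.9285, hold=53.6950 ⇒ V=54.9285 exercise | (k=4,j=1): S=84.3634, (K−S)⁺=23.0866, hold=21.8531 ⇒ V=23.0866 exercise | (k=4,j=2): S=135.5100, (K−S)⁺=0.0000, hold=0.2796 ⇒ V=0.2796 continue | (k=4,j=3): S=217.6650, (K−S)⁺=0.0000, hold=0.0000 ⇒ V=0.0000 continue | (k=4,j=4): S=349.6278, (K−S)⁺=0.0000, hold=0.0000 ⇒ V=0.0000 continue  boundary S*=84.3634
step 3: (k=3,j=0): S=66.5649, (K−S)⁺=40.8851, hold=39.6516 ⇒ V=40.8851 exercise | (k=3,j=1): S=106.9209, (K−S)⁺=0.5291, hold=12.3310 ⇒ V=12.3310 continue | (k=3,j=2): S=171.7434, (K−S)⁺=0.0000, hold=0.1478 ⇒ V=0.1478 continue | (k=3,j=3): S=275.8654, (K−S)⁺=0.0000, hold=0.0000 ⇒ V=0.0000 continue  boundary S*=66.5649
step 2: (k=2,j=0): S=84.3634, (K−S)⁺=23.0866, hold=27.2816 ⇒ V=27.2816 continue | (k=2,j=1): S=135.5100, (K−S)⁺=0.0000, hold=6.5855 ⇒ V=6.5855 continue | (k=2,j=2): S=217.6650, (K−S)⁺=0.0000, hold=0.0781 ⇒ V=0.0781 continue  boundary S*=-
step 1: (k=1,j=0): S=106.9209, (K−S)⁺=0.5291, hold=17.4488 ⇒ V=17.4488 continue | (k=1,j=1): S=171.7434, (K−S)⁺=0.0000, hold=3.5167 ⇒ V=3.5167 continue  boundary S*=-
step 0: (k=0,j=0): S=135.5100, (K−S)⁺=0.0000, hold=10.8401 ⇒ V=10.8401 continue  boundary S*=-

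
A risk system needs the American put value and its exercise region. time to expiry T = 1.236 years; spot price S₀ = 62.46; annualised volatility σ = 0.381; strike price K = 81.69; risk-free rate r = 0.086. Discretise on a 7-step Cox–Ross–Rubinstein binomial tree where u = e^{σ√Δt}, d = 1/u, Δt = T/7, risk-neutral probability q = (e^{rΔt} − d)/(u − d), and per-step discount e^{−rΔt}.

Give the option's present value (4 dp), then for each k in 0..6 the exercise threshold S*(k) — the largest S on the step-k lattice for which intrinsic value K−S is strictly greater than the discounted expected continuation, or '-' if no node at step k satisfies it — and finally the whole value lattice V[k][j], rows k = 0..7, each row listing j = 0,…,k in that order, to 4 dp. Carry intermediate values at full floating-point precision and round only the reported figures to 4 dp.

Δt=0.17657, u=1.17363, d=0.85206, q=0.50764, disc=e^(-rΔt)=0.98493
k=7 terminal: V=max(K-S,0) → 61.3245 53.6386 43.0521 28.4703 8.3853 0.0000 0.0000 0.0000
k=6: j=0 S=23.9015 intr=57.7885 cont=56.5574 V=57.7885[EX]; j=1 S=32.9218 intr=48.7682 cont=47.5371 V=48.7682[EX]; j=2 S=45.3464 intr=36.3436 cont=35.1125 V=36.3436[EX]; j=3 S=62.4600 intr=19.2300 cont=17.9989 V=19.2300[EX]; j=4 S=86.0322 intr=0.0000 cont=4.0664 V=4.0664[hold]; j=5 S=118.5005 intr=0.0000 cont=0.0000 V=0.0000[hold]; j=6 S=163.2223 intr=0.0000 cont=0.0000 V=0.0000[hold]  S*(6)=62.4600
k=5: j=0 S=28.0514 intr=53.6386 cont=52.4075 V=53.6386[EX]; j=1 S=38.6379 intr=43.0521 cont=41.8210 V=43.0521[EX]; j=2 S=53.2197 intr=28.4703 cont=27.2392 V=28.4703[EX]; j=3 S=73.3047 intr=8.3853 cont=11.3585 V=11.3585[hold]; j=4 S=100.9696 intr=0.0000 cont=1.9719 V=1.9719[hold]; j=5 S=139.0752 intr=0.0000 cont=0.0000 V=0.0000[hold]  S*(5)=53.2197
k=4: j=0 S=32.9218 intr=48.7682 cont=47.5371 V=48.7682[EX]; j=1 S=45.3464 intr=36.3436 cont=35.1125 V=36.3436[EX]; j=2 S=62.4600 intr=19.2300 cont=19.4854 V=19.4854[hold]; j=3 S=86.0322 intr=0.0000 cont=6.4941 V=6.4941[hold]; j=4 S=118.5005 intr=0.0000 cont=0.9563 V=0.9563[hold]  S*(4)=45.3464
k=3: j=0 S=38.6379 intr=43.0521 cont=41.8210 V=43.0521[EX]; j=1 S=53.2197 intr=28.4703 cont=27.3669 V=28.4703[EX]; j=2 S=73.3047 intr=8.3853 cont=12.6962 V=12.6962[hold]; j=3 S=100.9696 intr=0.0000 cont=3.6273 V=3.6273[hold]  S*(3)=53.2197
k=2: j=0 S=45.3464 intr=36.3436 cont=35.1125 V=36.3436[EX]; j=1 S=62.4600 intr=19.2300 cont=20.1543 V=20.1543[hold]; j=2 S=86.0322 intr=0.0000 cont=7.9705 V=7.9705[hold]  S*(2)=45.3464
k=1: j=0 S=53.2197 intr=28.4703 cont=27.7013 V=28.4703[EX]; j=1 S=73.3047 intr=8.3853 cont=13.7587 V=13.7587[hold]  S*(1)=53.2197
k=0: j=0 S=62.4600 intr=19.2300 cont=20.6856 V=20.6856[hold]  S*(0)=-

price = 20.6856
boundary = - 53.2197 45.3464 53.2197 45.3464 53.2197 62.4600
tree:
20.6856
28.4703 13.7587
36.3436 20.1543 7.9705
43.0521 28.4703 12.6962 3.6273
48.7682 36.3436 19.4854 6.4941 0.9563
53.6386 43.0521 28.4703 11.3585 1.9719 0.0000
57.7885 48.7682 36.3436 19.2300 4.0664 0.0000 0.0000
61.3245 53.6386 43.0521 28.4703 8.3853 0.0000 0.0000 0.0000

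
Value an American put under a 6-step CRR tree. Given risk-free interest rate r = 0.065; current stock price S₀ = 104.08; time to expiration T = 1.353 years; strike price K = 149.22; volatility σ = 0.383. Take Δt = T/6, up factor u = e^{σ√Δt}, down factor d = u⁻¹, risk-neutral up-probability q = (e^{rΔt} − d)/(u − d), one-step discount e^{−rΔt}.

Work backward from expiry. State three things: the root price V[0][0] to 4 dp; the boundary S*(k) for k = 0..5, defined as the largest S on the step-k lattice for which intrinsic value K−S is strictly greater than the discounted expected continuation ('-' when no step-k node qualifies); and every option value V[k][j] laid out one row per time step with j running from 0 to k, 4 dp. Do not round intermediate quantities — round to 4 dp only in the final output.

price = 46.0954
boundary = - 86.7721 104.0800 86.7721 104.0800 124.8402
tree:
46.0954
62.4479 30.7892
76.8776 45.1400 17.0683
88.9077 62.4479 28.3812 6.0372
98.9373 76.8776 45.1400 12.1320 0.0000
107.2990 88.9077 62.4479 24.3798 0.0000 0.0000
114.2702 98.9373 76.8776 45.1400 0.0000 0.0000 0.0000

params: Δt=0.22550 u=1.19946 d=0.83371 q=0.49503 e^(-rΔt)=0.98545
t_6 payoffs: 114.2702 98.9373 76.8776 45.1400 0.0000 0.0000 0.0000
t_5: node(5,0) S=41.9210 payoff=107.2990 vs cont=105.1278 → 107.2990 [stop]  node(5,1) S=60.3123 payoff=88.9077 vs cont=86.7365 → 88.9077 [stop]  node(5,2) S=86.7721 payoff=62.4479 vs cont=60.2767 → 62.4479 [stop]  node(5,3) S=124.8402 payoff=24.3798 vs cont=22.4629 → 24.3798 [stop]  node(5,4) S=179.6092 payoff=0.0000 vs cont=0.0000 → 0.0000 [wait]  node(5,5) S=258.4062 payoff=0.0000 vs cont=0.0000 → 0.0000 [wait]  ⇒ S*(5)=124.8402
t_4: node(4,0) S=50.2827 payoff=98.9373 vs cont=96.7660 → 98.9373 [stop]  node(4,1) S=72.3424 payoff=76.8776 vs cont=74.7063 → 76.8776 [stop]  node(4,2) S=104.0800 payoff=45.1400 vs cont=42.9688 → 45.1400 [stop]  node(4,3) S=149.7413 payoff=0.0000 vs cont=12.1320 → 12.1320 [wait]  node(4,4) S=215.4348 payoff=0.0000 vs cont=0.0000 → 0.0000 [wait]  ⇒ S*(4)=104.0800
t_3: node(3,0) S=60.3123 payoff=88.9077 vs cont=86.7365 → 88.9077 [stop]  node(3,1) S=86.7721 payoff=62.4479 vs cont=60.2767 → 62.4479 [stop]  node(3,2) S=124.8402 payoff=24.3798 vs cont=28.3812 → 28.3812 [wait]  node(3,3) S=179.6092 payoff=0.0000 vs cont=6.0372 → 6.0372 [wait]  ⇒ S*(3)=86.7721
t_2: node(2,0) S=72.3424 payoff=76.8776 vs cont=74.7063 → 76.8776 [stop]  node(2,1) S=104.0800 payoff=45.1400 vs cont=44.9207 → 45.1400 [stop]  node(2,2) S=149.7413 payoff=0.0000 vs cont=17.0683 → 17.0683 [wait]  ⇒ S*(2)=104.0800
t_1: node(1,0) S=86.7721 payoff=62.4479 vs cont=60.2767 → 62.4479 [stop]  node(1,1) S=124.8402 payoff=24.3798 vs cont=30.7892 → 30.7892 [wait]  ⇒ S*(1)=86.7721
t_0: node(0,0) S=104.0800 payoff=45.1400 vs cont=46.0954 → 46.0954 [wait]  ⇒ S*(0)=-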